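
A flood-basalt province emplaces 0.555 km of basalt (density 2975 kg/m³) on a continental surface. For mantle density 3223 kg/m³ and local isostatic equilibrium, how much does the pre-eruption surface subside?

0.512 km

Subaerial loading: s = t ρ_load / ρ_m.
s = 0.555 km × 2975/3223 = 0.512 km.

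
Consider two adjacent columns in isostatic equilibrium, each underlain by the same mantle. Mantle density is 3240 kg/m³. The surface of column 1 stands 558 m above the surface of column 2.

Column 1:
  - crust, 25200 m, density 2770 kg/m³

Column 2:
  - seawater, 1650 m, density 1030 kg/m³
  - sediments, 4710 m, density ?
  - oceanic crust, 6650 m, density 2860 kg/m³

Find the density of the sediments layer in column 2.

2420 kg/m³

Take the compensation level at the base of the deeper column (depth z_c below the surface of column 1) and equate Σ ρ_i t_i down to z_c; mantle fills any gap and the z_c terms cancel.
Column 1: 25200×2770 + (z_c − 25200)×3240
Column 2: 558×0 + 1650×1030 + 4710×ρ + 6650×2860 + (z_c − 558 − 13010)×3240
The z_c×3240 term appears on both sides and cancels. Collect the known terms of each column as K = Σ(ρt)_known − 3240 × (depth of known layers): K_1 = 69804000 − 3240×25200 = −11844000; K_2 = 20718500 − 3240×(558 + 13010) = −23241820.
Balance: K_1 = K_2 + 4710×ρ, so ρ = (K_1 − K_2)/4710 = 11397800/4710 = 2420 kg/m³.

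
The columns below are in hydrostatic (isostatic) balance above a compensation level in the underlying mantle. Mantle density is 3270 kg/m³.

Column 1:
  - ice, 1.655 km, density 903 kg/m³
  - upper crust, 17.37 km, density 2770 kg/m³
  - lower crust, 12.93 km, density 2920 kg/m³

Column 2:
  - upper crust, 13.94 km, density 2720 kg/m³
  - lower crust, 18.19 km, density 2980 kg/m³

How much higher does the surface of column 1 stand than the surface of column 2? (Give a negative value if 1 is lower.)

1.28 km

For any compensation level in the mantle, the mantle terms cancel and isostasy reduces to e = (Σt_1 − Σt_2) − (Σ(ρt)_1 − Σ(ρt)_2) / ρ_m.
Σt_1 = 31.955 km; Σt_2 = 32.13 km; Σ(ρt)_1 = 87364.965; Σ(ρt)_2 = 92123 (in km·kg/m³).
e = (31.955 − 32.13) − (87364.965 − 92123) / 3270 = 1.28 km.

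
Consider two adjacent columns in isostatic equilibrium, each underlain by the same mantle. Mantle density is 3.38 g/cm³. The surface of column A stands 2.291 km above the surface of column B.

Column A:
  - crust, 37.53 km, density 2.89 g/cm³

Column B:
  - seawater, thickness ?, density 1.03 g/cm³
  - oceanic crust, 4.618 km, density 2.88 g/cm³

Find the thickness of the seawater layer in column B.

Take the compensation level at the base of the deeper column (depth z_c below the surface of column A) and equate Σ ρ_i t_i down to z_c; mantle fills any gap and the z_c terms cancel.
Column A: 37.53×2.89 + (z_c − 37.53)×3.38
Column B: 2.291×0 + x×1.03 + 4.618×2.88 + (z_c − 2.291 − 4.618 − x)×3.38
The z_c×3.38 term appears on both sides and cancels. Collect the known terms of each column as K = Σ(ρt)_known − 3.38 × (depth of known layers): K_A = 108.4617 − 3.38×37.53 = −18.3897; K_B = 13.29984 − 3.38×(2.291 + 4.618) = −10.05258.
Balance: K_A = K_B − x×(3.38 − 1.03), so x = (K_B − K_A)/(3.38 − 1.03) = 8.33712/2.35 = 3.55 km.

3.55 km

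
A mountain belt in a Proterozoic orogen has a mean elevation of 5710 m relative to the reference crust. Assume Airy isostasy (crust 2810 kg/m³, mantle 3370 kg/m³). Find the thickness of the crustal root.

Isostatic balance requires: the weight of the topography is balanced by the buoyancy of the root, ρ_c h = (ρ_m − ρ_c) r.
r = h · ρ_c / (ρ_m − ρ_c) = 5710 m × 2810 / (3370 − 2810) = 28700 m.

28700 m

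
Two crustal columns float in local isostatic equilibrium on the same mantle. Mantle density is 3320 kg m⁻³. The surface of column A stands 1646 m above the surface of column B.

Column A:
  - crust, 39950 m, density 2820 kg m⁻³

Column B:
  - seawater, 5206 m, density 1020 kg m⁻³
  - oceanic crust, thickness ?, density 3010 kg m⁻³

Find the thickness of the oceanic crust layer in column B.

Take the compensation level at the base of the deeper column (depth z_c below the surface of column A) and equate Σ ρ_i t_i down to z_c; mantle fills any gap and the z_c terms cancel.
Column A: 39950×2820 + (z_c − 39950)×3320
Column B: 1646×0 + 5206×1020 + x×3010 + (z_c − 1646 − 5206 − x)×3320
The z_c×3320 term appears on both sides and cancels. Collect the known terms of each column as K = Σ(ρt)_known − 3320 × (depth of known layers): K_A = 112659000 − 3320×39950 = −19975000; K_B = 5310120 − 3320×(1646 + 5206) = −17438520.
Balance: K_A = K_B − x×(3320 − 3010), so x = (K_B − K_A)/(3320 − 3010) = 2536480/310 = 8180 m.

8180 m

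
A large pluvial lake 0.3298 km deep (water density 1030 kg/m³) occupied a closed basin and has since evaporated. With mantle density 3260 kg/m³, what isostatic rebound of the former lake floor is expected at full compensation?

u = d ρ_w/ρ_m = 0.3298 km × 1030/3260 = 0.104 km.

0.104 km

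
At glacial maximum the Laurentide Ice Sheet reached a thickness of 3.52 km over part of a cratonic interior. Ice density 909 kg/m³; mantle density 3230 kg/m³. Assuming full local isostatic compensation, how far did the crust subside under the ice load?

Balancing pressure at the compensation depth: the ice load ρ_ice t is balanced by mantle displaced below, ρ_m s.
s = t ρ_ice / ρ_m = 3.52 km × 909/3230 = 0.991 km.

0.991 km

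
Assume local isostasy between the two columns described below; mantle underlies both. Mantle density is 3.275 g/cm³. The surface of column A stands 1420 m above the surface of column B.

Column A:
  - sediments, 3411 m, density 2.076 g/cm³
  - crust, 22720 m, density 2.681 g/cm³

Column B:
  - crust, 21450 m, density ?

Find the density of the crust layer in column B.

2.67 g/cm³

Take the compensation level at the base of the deeper column (depth z_c below the surface of column A) and equate Σ ρ_i t_i down to z_c; mantle fills any gap and the z_c terms cancel.
Column A: 3411×2.076 + 22720×2.681 + (z_c − 26131)×3.275
Column B: 1420×0 + 21450×ρ + (z_c − 1420 − 21450)×3.275
The z_c×3.275 term appears on both sides and cancels. Collect the known terms of each column as K = Σ(ρt)_known − 3.275 × (depth of known layers): K_A = 67993.556 − 3.275×26131 = −17585.469; K_B = 0 − 3.275×(1420 + 21450) = −74899.25.
Balance: K_A = K_B + 21450×ρ, so ρ = (K_A − K_B)/21450 = 57313.8/21450 = 2.67 g/cm³.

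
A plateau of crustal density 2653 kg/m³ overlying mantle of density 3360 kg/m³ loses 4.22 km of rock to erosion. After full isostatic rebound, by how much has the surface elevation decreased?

0.888 km

Rebound u = e ρ_c/ρ_m = 4.22 km × 2653/3360 = 3.332 km.
Net surface drop = e − u = 4.22 km − 3.332 km = e (ρ_m − ρ_c)/ρ_m = 0.888 km.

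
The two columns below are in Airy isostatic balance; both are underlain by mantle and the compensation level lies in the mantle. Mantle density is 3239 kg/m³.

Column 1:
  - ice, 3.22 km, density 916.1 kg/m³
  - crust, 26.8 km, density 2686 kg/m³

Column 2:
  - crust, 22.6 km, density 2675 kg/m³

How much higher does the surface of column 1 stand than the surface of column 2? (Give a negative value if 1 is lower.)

2.95 km

For any compensation level in the mantle, the mantle terms cancel and isostasy reduces to e = (Σt_1 − Σt_2) − (Σ(ρt)_1 − Σ(ρt)_2) / ρ_m.
Σt_1 = 30.02 km; Σt_2 = 22.6 km; Σ(ρt)_1 = 74934.642; Σ(ρt)_2 = 60455 (in km·kg/m³).
e = (30.02 − 22.6) − (74934.642 − 60455) / 3239 = 2.95 km.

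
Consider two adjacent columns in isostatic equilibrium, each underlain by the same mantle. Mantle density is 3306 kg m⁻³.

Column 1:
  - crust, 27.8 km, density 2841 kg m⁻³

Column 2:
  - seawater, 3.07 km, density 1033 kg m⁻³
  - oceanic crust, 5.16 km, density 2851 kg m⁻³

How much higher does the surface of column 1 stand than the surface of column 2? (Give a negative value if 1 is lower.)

1.09 km

For any compensation level in the mantle, the mantle terms cancel and isostasy reduces to e = (Σt_1 − Σt_2) − (Σ(ρt)_1 − Σ(ρt)_2) / ρ_m.
Σt_1 = 27.8 km; Σt_2 = 8.23 km; Σ(ρt)_1 = 78979.8; Σ(ρt)_2 = 17882.47 (in km·kg m⁻³).
e = (27.8 − 8.23) − (78979.8 − 17882.47) / 3306 = 1.09 km.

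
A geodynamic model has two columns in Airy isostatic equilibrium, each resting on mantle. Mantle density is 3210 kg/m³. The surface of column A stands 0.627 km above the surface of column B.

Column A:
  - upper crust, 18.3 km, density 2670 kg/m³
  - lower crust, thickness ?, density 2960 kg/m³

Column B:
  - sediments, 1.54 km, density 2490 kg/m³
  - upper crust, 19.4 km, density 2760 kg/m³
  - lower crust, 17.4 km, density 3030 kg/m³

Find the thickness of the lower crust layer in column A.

Take the compensation level at the base of the deeper column (depth z_c below the surface of column A) and equate Σ ρ_i t_i down to z_c; mantle fills any gap and the z_c terms cancel.
Column A: 18.3×2670 + x×2960 + (z_c − 18.3 − x)×3210
Column B: 0.627×0 + 1.54×2490 + 19.4×2760 + 17.4×3030 + (z_c − 0.627 − 38.34)×3210
The z_c×3210 term appears on both sides and cancels. Collect the known terms of each column as K = Σ(ρt)_known − 3210 × (depth of known layers): K_A = 48861 − 3210×18.3 = −9882; K_B = 110100.6 − 3210×(0.627 + 38.34) = −14983.47.
Balance: K_A − x×(3210 − 2960) = K_B, so x = (K_A − K_B)/(3210 − 2960) = 5101.47/250 = 20.4 km.

20.4 km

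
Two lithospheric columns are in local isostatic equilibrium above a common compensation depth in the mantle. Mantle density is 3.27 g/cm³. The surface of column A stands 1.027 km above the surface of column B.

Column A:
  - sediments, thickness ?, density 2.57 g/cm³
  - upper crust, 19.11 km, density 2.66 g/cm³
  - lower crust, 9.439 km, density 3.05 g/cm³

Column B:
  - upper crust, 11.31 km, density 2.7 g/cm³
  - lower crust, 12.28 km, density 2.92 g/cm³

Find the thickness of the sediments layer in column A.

Take the compensation level at the base of the deeper column (depth z_c below the surface of column A) and equate Σ ρ_i t_i down to z_c; mantle fills any gap and the z_c terms cancel.
Column A: x×2.57 + 19.11×2.66 + 9.439×3.05 + (z_c − 28.549 − x)×3.27
Column B: 1.027×0 + 11.31×2.7 + 12.28×2.92 + (z_c − 1.027 − 23.59)×3.27
The z_c×3.27 term appears on both sides and cancels. Collect the known terms of each column as K = Σ(ρt)_known − 3.27 × (depth of known layers): K_A = 79.62155 − 3.27×28.549 = −13.73368; K_B = 66.3946 − 3.27×(1.027 + 23.59) = −14.10299.
Balance: K_A − x×(3.27 − 2.57) = K_B, so x = (K_A − K_B)/(3.27 − 2.57) = 0.36931/0.7 = 0.528 km.

0.528 km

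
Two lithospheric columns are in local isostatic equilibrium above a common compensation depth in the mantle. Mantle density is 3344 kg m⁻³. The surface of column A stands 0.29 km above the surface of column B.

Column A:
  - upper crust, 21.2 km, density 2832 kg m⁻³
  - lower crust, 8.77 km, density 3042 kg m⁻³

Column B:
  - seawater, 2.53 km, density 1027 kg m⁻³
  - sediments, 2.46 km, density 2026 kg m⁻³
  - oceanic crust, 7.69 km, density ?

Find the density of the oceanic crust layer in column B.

2900 kg m⁻³

Take the compensation level at the base of the deeper column (depth z_c below the surface of column A) and equate Σ ρ_i t_i down to z_c; mantle fills any gap and the z_c terms cancel.
Column A: 21.2×2832 + 8.77×3042 + (z_c − 29.97)×3344
Column B: 0.29×0 + 2.53×1027 + 2.46×2026 + 7.69×ρ + (z_c − 0.29 − 12.68)×3344
The z_c×3344 term appears on both sides and cancels. Collect the known terms of each column as K = Σ(ρt)_known − 3344 × (depth of known layers): K_A = 86716.74 − 3344×29.97 = −13502.94; K_B = 7582.27 − 3344×(0.29 + 12.68) = −35789.41.
Balance: K_A = K_B + 7.69×ρ, so ρ = (K_A − K_B)/7.69 = 22286.5/7.69 = 2900 kg m⁻³.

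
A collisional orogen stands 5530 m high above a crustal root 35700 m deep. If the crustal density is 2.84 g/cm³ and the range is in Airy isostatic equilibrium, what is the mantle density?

3.28 g/cm³

Airy balance: ρ_c h = (ρ_m − ρ_c) r → ρ_m = ρ_c (1 + h/r).
ρ_m = 2.84 × (1 + 5530 m/35700 m) = 3.28 g/cm³.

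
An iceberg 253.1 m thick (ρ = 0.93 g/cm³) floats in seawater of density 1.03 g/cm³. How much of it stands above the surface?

Floating equilibrium: submerged depth d = t ρ_obj/ρ_fluid = 253.1 m × 0.93/1.03 = 228.5 m.
Freeboard = t − d = 253.1 m − 228.5 m = 24.6 m.

24.6 m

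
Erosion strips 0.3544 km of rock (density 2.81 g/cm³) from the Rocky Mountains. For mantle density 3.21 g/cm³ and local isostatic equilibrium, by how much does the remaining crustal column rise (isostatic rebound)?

0.31 km

Unloading: uplift u = e ρ_c/ρ_m = 0.3544 km × 2.81/3.21 = 0.31 km.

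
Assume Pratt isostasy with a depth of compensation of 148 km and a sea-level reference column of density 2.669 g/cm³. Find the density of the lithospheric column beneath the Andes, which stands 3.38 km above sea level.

2.61 g/cm³

Pratt balance: ρ_ref D = ρ (D + h).
ρ = ρ_ref D/(D + h) = 2.669 × 148 km/(148 km + 3.38 km) = 2.61 g/cm³.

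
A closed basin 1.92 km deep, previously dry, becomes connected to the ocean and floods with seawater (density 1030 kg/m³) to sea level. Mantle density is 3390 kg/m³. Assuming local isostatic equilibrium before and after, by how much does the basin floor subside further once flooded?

0.838 km

After flooding the water column is d + s deep. Its weight must equal the weight of mantle displaced by the extra subsidence s: (d + s) ρ_w = s ρ_m.
s = d ρ_w / (ρ_m − ρ_w) = 1.92 km × 1030/(3390 − 1030) = 0.838 km.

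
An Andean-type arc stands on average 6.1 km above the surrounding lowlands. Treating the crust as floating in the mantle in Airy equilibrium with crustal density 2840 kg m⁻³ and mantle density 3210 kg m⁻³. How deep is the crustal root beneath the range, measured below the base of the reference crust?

46.8 km

In Airy isostatic equilibrium: the weight of the topography is balanced by the buoyancy of the root, ρ_c h = (ρ_m − ρ_c) r.
r = h · ρ_c / (ρ_m − ρ_c) = 6.1 km × 2840 / (3210 − 2840) = 46.8 km.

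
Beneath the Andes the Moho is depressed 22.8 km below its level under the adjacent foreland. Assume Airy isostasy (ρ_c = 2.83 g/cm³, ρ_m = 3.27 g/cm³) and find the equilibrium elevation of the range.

3.54 km

For local isostatic compensation: ρ_c h = (ρ_m − ρ_c) r.
h = r (ρ_m − ρ_c) / ρ_c = 22.8 km × (3.27 − 2.83) / 2.83 = 3.54 km.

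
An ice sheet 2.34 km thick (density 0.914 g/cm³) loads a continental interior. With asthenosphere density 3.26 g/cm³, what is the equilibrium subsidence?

0.656 km

Isostatic balance requires: the ice load ρ_ice t is balanced by mantle displaced below, ρ_m s.
s = t ρ_ice / ρ_m = 2.34 km × 0.914/3.26 = 0.656 km.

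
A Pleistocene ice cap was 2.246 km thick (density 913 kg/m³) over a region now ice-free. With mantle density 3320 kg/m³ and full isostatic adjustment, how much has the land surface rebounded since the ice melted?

0.618 km

Removing the load lets mantle flow back in; uplift u satisfies ρ_ice t = ρ_m u.
u = t ρ_ice/ρ_m = 2.246 km × 913/3320 = 0.618 km.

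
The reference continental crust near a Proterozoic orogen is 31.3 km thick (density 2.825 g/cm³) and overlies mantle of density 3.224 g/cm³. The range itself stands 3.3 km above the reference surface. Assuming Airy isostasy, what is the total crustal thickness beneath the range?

58 km

Root depth r = h ρ_c / (ρ_m − ρ_c) = 3.3 km × 2.825 / 0.399 = 23.36 km.
Total thickness = T + h + r = 31.3 km + 3.3 km + 23.36 km = 58 km.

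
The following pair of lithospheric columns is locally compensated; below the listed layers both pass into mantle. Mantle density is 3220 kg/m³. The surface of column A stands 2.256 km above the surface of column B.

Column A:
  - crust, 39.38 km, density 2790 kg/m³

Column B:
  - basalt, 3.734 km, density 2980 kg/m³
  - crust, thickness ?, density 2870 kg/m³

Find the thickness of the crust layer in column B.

25.1 km

Take the compensation level at the base of the deeper column (depth z_c below the surface of column A) and equate Σ ρ_i t_i down to z_c; mantle fills any gap and the z_c terms cancel.
Column A: 39.38×2790 + (z_c − 39.38)×3220
Column B: 2.256×0 + 3.734×2980 + x×2870 + (z_c − 2.256 − 3.734 − x)×3220
The z_c×3220 term appears on both sides and cancels. Collect the known terms of each column as K = Σ(ρt)_known − 3220 × (depth of known layers): K_A = 109870.2 − 3220×39.38 = −16933.4; K_B = 11127.32 − 3220×(2.256 + 3.734) = −8160.48.
Balance: K_A = K_B − x×(3220 − 2870), so x = (K_B − K_A)/(3220 − 2870) = 8772.92/350 = 25.1 km.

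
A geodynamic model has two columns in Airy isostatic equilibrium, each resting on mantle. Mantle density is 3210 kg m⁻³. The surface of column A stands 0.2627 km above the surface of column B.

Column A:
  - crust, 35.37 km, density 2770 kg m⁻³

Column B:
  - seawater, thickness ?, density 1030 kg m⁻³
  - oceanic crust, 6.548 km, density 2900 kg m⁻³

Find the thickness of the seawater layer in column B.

5.82 km

Take the compensation level at the base of the deeper column (depth z_c below the surface of column A) and equate Σ ρ_i t_i down to z_c; mantle fills any gap and the z_c terms cancel.
Column A: 35.37×2770 + (z_c − 35.37)×3210
Column B: 0.2627×0 + x×1030 + 6.548×2900 + (z_c − 0.2627 − 6.548 − x)×3210
The z_c×3210 term appears on both sides and cancels. Collect the known terms of each column as K = Σ(ρt)_known − 3210 × (depth of known layers): K_A = 97974.9 − 3210×35.37 = −15562.8; K_B = 18989.2 − 3210×(0.2627 + 6.548) = −2873.147.
Balance: K_A = K_B − x×(3210 − 1030), so x = (K_B − K_A)/(3210 − 1030) = 12689.7/2180 = 5.82 km.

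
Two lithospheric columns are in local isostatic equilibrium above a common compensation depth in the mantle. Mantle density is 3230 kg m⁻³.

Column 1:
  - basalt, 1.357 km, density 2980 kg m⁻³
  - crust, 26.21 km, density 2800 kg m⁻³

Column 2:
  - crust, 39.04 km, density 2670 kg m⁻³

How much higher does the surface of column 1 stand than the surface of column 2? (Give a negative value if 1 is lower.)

For any compensation level in the mantle, the mantle terms cancel and isostasy reduces to e = (Σt_1 − Σt_2) − (Σ(ρt)_1 − Σ(ρt)_2) / ρ_m.
Σt_1 = 27.567 km; Σt_2 = 39.04 km; Σ(ρt)_1 = 77431.86; Σ(ρt)_2 = 104236.8 (in km·kg m⁻³).
e = (27.567 − 39.04) − (77431.86 − 104236.8) / 3230 = −3.17 km.

−3.17 km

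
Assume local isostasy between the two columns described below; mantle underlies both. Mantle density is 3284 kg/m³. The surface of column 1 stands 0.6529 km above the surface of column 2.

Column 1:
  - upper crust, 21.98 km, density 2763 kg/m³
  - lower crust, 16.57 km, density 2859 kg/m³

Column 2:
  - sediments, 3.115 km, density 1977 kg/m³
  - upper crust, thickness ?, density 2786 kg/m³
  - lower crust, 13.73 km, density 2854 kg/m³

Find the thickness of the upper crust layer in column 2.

12.8 km

Take the compensation level at the base of the deeper column (depth z_c below the surface of column 1) and equate Σ ρ_i t_i down to z_c; mantle fills any gap and the z_c terms cancel.
Column 1: 21.98×2763 + 16.57×2859 + (z_c − 38.55)×3284
Column 2: 0.6529×0 + 3.115×1977 + x×2786 + 13.73×2854 + (z_c − 0.6529 − 16.845 − x)×3284
The z_c×3284 term appears on both sides and cancels. Collect the known terms of each column as K = Σ(ρt)_known − 3284 × (depth of known layers): K_1 = 108104.37 − 3284×38.55 = −18493.83; K_2 = 45343.775 − 3284×(0.6529 + 16.845) = −12119.3286.
Balance: K_1 = K_2 − x×(3284 − 2786), so x = (K_2 − K_1)/(3284 − 2786) = 6374.5/498 = 12.8 km.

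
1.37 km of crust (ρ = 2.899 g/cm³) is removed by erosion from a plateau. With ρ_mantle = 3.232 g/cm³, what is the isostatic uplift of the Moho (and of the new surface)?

1.23 km

Unloading: uplift u = e ρ_c/ρ_m = 1.37 km × 2.899/3.232 = 1.23 km.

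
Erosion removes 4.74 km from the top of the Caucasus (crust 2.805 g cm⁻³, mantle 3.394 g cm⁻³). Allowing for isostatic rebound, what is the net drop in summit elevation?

0.823 km

Rebound u = e ρ_c/ρ_m = 4.74 km × 2.805/3.394 = 3.917 km.
Net surface drop = e − u = 4.74 km − 3.917 km = e (ρ_m − ρ_c)/ρ_m = 0.823 km.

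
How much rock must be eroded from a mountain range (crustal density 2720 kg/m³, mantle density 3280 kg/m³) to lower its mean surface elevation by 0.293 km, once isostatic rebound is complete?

Net drop Δ = e − u = e − e ρ_c/ρ_m = e (ρ_m − ρ_c)/ρ_m.
e = Δ ρ_m/(ρ_m − ρ_c) = 0.293 km × 3280/560 = 1.72 km.

1.72 km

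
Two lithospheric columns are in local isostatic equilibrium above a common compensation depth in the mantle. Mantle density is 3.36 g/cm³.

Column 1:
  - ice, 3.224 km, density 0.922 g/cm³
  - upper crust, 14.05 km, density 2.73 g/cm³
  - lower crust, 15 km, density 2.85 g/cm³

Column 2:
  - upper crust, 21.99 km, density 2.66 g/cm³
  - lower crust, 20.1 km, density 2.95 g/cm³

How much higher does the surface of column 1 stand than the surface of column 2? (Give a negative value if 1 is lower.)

For any compensation level in the mantle, the mantle terms cancel and isostasy reduces to e = (Σt_1 − Σt_2) − (Σ(ρt)_1 − Σ(ρt)_2) / ρ_m.
Σt_1 = 32.274 km; Σt_2 = 42.09 km; Σ(ρt)_1 = 84.079028; Σ(ρt)_2 = 117.7884 (in km·g/cm³).
e = (32.274 − 42.09) − (84.079028 − 117.7884) / 3.36 = 0.217 km.

0.217 km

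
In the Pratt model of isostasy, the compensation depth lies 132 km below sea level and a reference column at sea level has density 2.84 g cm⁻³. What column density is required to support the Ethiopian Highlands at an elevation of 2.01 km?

2.8 g cm⁻³

Pratt balance: ρ_ref D = ρ (D + h).
ρ = ρ_ref D/(D + h) = 2.84 × 132 km/(132 km + 2.01 km) = 2.8 g cm⁻³.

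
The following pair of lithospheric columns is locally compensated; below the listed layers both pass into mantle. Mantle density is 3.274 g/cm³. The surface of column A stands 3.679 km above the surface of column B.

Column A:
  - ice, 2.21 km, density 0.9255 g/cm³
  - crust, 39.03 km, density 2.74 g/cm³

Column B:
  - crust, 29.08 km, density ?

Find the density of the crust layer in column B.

Take the compensation level at the base of the deeper column (depth z_c below the surface of column A) and equate Σ ρ_i t_i down to z_c; mantle fills any gap and the z_c terms cancel.
Column A: 2.21×0.9255 + 39.03×2.74 + (z_c − 41.24)×3.274
Column B: 3.679×0 + 29.08×ρ + (z_c − 3.679 − 29.08)×3.274
The z_c×3.274 term appears on both sides and cancels. Collect the known terms of each column as K = Σ(ρt)_known − 3.274 × (depth of known layers): K_A = 108.987555 − 3.274×41.24 = −26.032205; K_B = 0 − 3.274×(3.679 + 29.08) = −107.252966.
Balance: K_A = K_B + 29.08×ρ, so ρ = (K_A − K_B)/29.08 = 81.2208/29.08 = 2.79 g/cm³.

2.79 g/cm³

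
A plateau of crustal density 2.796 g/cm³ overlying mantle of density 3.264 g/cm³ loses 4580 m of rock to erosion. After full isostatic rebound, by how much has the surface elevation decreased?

657 m

Rebound u = e ρ_c/ρ_m = 4580 m × 2.796/3.264 = 3923 m.
Net surface drop = e − u = 4580 m − 3923 m = e (ρ_m − ρ_c)/ρ_m = 657 m.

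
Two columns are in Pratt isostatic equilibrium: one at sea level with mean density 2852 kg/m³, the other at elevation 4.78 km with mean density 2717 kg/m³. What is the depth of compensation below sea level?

96.2 km

ρ_ref D = ρ (D + h) → D (ρ_ref − ρ) = ρ h.
D = ρ h/(ρ_ref − ρ) = 2717 × 4.78 km/(2852 − 2717) = 96.2 km.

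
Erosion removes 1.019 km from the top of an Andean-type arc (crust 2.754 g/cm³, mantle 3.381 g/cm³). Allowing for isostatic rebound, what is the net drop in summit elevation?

0.189 km

Rebound u = e ρ_c/ρ_m = 1.019 km × 2.754/3.381 = 0.83 km.
Net surface drop = e − u = 1.019 km − 0.83 km = e (ρ_m − ρ_c)/ρ_m = 0.189 km.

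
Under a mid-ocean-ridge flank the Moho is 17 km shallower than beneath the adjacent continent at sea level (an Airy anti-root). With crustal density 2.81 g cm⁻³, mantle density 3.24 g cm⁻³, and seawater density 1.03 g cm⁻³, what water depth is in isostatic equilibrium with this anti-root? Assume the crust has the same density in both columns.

4.11 km

Replacing a thickness d of crust by seawater at the top must be balanced by replacing crust with mantle at the base: d (ρ_c − ρ_w) = a (ρ_m − ρ_c).
d = a (ρ_m − ρ_c)/(ρ_c − ρ_w) = 17 km × 0.43/1.78 = 4.11 km.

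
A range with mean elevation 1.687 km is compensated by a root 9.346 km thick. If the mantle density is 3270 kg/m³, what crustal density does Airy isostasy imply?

ρ_c h = (ρ_m − ρ_c) r → ρ_c (h + r) = ρ_m r → ρ_c = ρ_m r / (h + r).
ρ_c = 3270 × 9.346 km / (1.687 km + 9.346 km) = 2770 kg/m³.

2770 kg/m³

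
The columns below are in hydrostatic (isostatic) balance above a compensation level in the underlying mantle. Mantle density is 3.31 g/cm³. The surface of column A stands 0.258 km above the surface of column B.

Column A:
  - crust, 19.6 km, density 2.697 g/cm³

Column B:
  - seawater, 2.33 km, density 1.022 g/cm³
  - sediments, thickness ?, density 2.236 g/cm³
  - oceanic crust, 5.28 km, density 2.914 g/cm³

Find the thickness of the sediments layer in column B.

3.48 km

Take the compensation level at the base of the deeper column (depth z_c below the surface of column A) and equate Σ ρ_i t_i down to z_c; mantle fills any gap and the z_c terms cancel.
Column A: 19.6×2.697 + (z_c − 19.6)×3.31
Column B: 0.258×0 + 2.33×1.022 + x×2.236 + 5.28×2.914 + (z_c − 0.258 − 7.61 − x)×3.31
The z_c×3.31 term appears on both sides and cancels. Collect the known terms of each column as K = Σ(ρt)_known − 3.31 × (depth of known layers): K_A = 52.8612 − 3.31×19.6 = −12.0148; K_B = 17.76718 − 3.31×(0.258 + 7.61) = −8.2759.
Balance: K_A = K_B − x×(3.31 − 2.236), so x = (K_B − K_A)/(3.31 − 2.236) = 3.7389/1.074 = 3.48 km.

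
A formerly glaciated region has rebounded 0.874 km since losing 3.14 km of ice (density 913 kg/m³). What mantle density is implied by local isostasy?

ρ_m = ρ_ice t / u = 913 × 3.14 km/0.874 km = 3280 kg/m³.

3280 kg/m³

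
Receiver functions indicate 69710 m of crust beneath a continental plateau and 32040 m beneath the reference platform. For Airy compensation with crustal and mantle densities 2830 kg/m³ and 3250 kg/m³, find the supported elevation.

4870 m

Excess crust Δ = 69710 m − 32040 m = 37670 m, split between elevation h and root r with h + r = Δ.
Airy balance ρ_c h = (ρ_m − ρ_c) r gives r = h ρ_c/(ρ_m − ρ_c), so h (1 + ρ_c/(ρ_m − ρ_c)) = Δ, i.e. h = Δ (ρ_m − ρ_c)/ρ_m.
h = 37670 m × 420/3250 = 4870 m.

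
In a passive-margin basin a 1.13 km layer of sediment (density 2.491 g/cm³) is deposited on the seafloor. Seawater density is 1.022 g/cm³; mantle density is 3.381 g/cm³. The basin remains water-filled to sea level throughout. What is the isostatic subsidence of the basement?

Submarine loading: the sediment displaces seawater, and the subsidence is in turn flooded, so s (ρ_m − ρ_w) = t (ρ_sed − ρ_w).
s = 1.13 km × (2.491 − 1.022) / (3.381 − 1.022) = 0.704 km.

0.704 km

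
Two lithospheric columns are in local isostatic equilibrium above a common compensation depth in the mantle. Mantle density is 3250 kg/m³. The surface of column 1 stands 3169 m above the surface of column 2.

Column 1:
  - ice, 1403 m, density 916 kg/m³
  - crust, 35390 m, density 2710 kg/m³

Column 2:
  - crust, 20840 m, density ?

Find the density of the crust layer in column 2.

2670 kg/m³

Take the compensation level at the base of the deeper column (depth z_c below the surface of column 1) and equate Σ ρ_i t_i down to z_c; mantle fills any gap and the z_c terms cancel.
Column 1: 1403×916 + 35390×2710 + (z_c − 36793)×3250
Column 2: 3169×0 + 20840×ρ + (z_c − 3169 − 20840)×3250
The z_c×3250 term appears on both sides and cancels. Collect the known terms of each column as K = Σ(ρt)_known − 3250 × (depth of known layers): K_1 = 97192048 − 3250×36793 = −22385202; K_2 = 0 − 3250×(3169 + 20840) = −78029250.
Balance: K_1 = K_2 + 20840×ρ, so ρ = (K_1 − K_2)/20840 = 55644000/20840 = 2670 kg/m³.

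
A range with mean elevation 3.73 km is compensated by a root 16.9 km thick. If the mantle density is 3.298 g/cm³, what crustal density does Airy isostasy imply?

2.7 g/cm³

ρ_c h = (ρ_m − ρ_c) r → ρ_c (h + r) = ρ_m r → ρ_c = ρ_m r / (h + r).
ρ_c = 3.298 × 16.9 km / (3.73 km + 16.9 km) = 2.7 g/cm³.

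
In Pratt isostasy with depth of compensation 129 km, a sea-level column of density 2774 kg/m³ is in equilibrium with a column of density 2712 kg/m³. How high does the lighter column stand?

ρ_ref D = ρ (D + h) → h = D (ρ_ref − ρ)/ρ.
h = 129 km × (2774 − 2712)/2712 = 2.95 km.

2.95 km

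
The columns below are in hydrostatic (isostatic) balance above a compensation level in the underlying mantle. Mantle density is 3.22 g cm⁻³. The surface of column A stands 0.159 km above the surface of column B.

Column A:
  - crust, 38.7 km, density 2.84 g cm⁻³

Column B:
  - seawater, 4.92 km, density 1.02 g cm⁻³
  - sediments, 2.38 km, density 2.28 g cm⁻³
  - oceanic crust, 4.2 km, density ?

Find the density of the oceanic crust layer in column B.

2.95 g cm⁻³

Take the compensation level at the base of the deeper column (depth z_c below the surface of column A) and equate Σ ρ_i t_i down to z_c; mantle fills any gap and the z_c terms cancel.
Column A: 38.7×2.84 + (z_c − 38.7)×3.22
Column B: 0.159×0 + 4.92×1.02 + 2.38×2.28 + 4.2×ρ + (z_c − 0.159 − 11.5)×3.22
The z_c×3.22 term appears on both sides and cancels. Collect the known terms of each column as K = Σ(ρt)_known − 3.22 × (depth of known layers): K_A = 109.908 − 3.22×38.7 = −14.706; K_B = 10.4448 − 3.22×(0.159 + 11.5) = −27.09718.
Balance: K_A = K_B + 4.2×ρ, so ρ = (K_A − K_B)/4.2 = 12.3912/4.2 = 2.95 g cm⁻³.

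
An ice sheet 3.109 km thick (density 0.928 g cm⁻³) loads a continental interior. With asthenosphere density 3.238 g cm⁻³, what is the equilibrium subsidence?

0.891 km

For local isostatic compensation: the ice load ρ_ice t is balanced by mantle displaced below, ρ_m s.
s = t ρ_ice / ρ_m = 3.109 km × 0.928/3.238 = 0.891 km.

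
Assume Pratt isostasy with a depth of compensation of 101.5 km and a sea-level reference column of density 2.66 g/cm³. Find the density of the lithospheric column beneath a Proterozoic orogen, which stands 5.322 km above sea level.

Pratt balance: ρ_ref D = ρ (D + h).
ρ = ρ_ref D/(D + h) = 2.66 × 101.5 km/(101.5 km + 5.322 km) = 2.53 g/cm³.

2.53 g/cm³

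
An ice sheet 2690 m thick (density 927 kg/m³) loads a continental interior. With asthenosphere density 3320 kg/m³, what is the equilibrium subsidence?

Isostatic balance requires: the ice load ρ_ice t is balanced by mantle displaced below, ρ_m s.
s = t ρ_ice / ρ_m = 2690 m × 927/3320 = 751 m.

751 m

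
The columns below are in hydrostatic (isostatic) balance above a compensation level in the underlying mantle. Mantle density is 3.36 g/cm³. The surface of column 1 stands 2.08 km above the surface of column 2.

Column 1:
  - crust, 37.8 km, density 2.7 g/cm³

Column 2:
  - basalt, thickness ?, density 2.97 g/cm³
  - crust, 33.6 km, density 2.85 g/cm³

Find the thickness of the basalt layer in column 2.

Take the compensation level at the base of the deeper column (depth z_c below the surface of column 1) and equate Σ ρ_i t_i down to z_c; mantle fills any gap and the z_c terms cancel.
Column 1: 37.8×2.7 + (z_c − 37.8)×3.36
Column 2: 2.08×0 + x×2.97 + 33.6×2.85 + (z_c − 2.08 − 33.6 − x)×3.36
The z_c×3.36 term appears on both sides and cancels. Collect the known terms of each column as K = Σ(ρt)_known − 3.36 × (depth of known layers): K_1 = 102.06 − 3.36×37.8 = −24.948; K_2 = 95.76 − 3.36×(2.08 + 33.6) = −24.1248.
Balance: K_1 = K_2 − x×(3.36 − 2.97), so x = (K_2 − K_1)/(3.36 − 2.97) = 0.8232/0.39 = 2.11 km.

2.11 km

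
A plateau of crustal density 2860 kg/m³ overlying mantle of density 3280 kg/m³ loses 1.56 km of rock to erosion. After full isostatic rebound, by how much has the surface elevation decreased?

Rebound u = e ρ_c/ρ_m = 1.56 km × 2860/3280 = 1.36 km.
Net surface drop = e − u = 1.56 km − 1.36 km = e (ρ_m − ρ_c)/ρ_m = 0.2 km.

0.2 km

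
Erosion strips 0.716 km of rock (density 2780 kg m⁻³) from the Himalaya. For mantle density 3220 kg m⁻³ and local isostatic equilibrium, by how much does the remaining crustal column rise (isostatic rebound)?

0.618 km

Unloading: uplift u = e ρ_c/ρ_m = 0.716 km × 2780/3220 = 0.618 km.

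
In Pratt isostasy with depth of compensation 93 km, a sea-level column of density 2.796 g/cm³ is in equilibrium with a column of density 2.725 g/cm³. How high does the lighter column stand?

ρ_ref D = ρ (D + h) → h = D (ρ_ref − ρ)/ρ.
h = 93 km × (2.796 − 2.725)/2.725 = 2.42 km.

2.42 km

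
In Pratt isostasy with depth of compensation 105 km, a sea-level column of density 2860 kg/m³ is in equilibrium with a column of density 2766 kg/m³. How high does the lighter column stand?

3.57 km

ρ_ref D = ρ (D + h) → h = D (ρ_ref − ρ)/ρ.
h = 105 km × (2860 − 2766)/2766 = 3.57 km.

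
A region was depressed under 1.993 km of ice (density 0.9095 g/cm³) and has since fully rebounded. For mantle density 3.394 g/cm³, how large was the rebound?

0.534 km

Removing the load lets mantle flow back in; uplift u satisfies ρ_ice t = ρ_m u.
u = t ρ_ice/ρ_m = 1.993 km × 0.9095/3.394 = 0.534 km.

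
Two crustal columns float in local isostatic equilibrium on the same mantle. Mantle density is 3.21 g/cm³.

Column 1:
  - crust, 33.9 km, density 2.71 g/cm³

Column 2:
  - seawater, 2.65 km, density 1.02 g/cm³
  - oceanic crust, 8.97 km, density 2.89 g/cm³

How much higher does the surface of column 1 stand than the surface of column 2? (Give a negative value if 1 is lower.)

For any compensation level in the mantle, the mantle terms cancel and isostasy reduces to e = (Σt_1 − Σt_2) − (Σ(ρt)_1 − Σ(ρt)_2) / ρ_m.
Σt_1 = 33.9 km; Σt_2 = 11.62 km; Σ(ρt)_1 = 91.869; Σ(ρt)_2 = 28.6263 (in km·g/cm³).
e = (33.9 − 11.62) − (91.869 − 28.6263) / 3.21 = 2.58 km.

2.58 km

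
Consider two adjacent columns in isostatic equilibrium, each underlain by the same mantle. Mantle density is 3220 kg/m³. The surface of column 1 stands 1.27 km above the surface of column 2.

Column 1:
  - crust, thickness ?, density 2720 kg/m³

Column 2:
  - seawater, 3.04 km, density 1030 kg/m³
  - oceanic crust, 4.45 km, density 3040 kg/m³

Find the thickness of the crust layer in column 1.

Take the compensation level at the base of the deeper column (depth z_c below the surface of column 1) and equate Σ ρ_i t_i down to z_c; mantle fills any gap and the z_c terms cancel.
Column 1: x×2720 + (z_c − 0 − x)×3220
Column 2: 1.27×0 + 3.04×1030 + 4.45×3040 + (z_c − 1.27 − 7.49)×3220
The z_c×3220 term appears on both sides and cancels. Collect the known terms of each column as K = Σ(ρt)_known − 3220 × (depth of known layers): K_1 = 0 − 3220×0 = 0; K_2 = 16659.2 − 3220×(1.27 + 7.49) = −11548.
Balance: K_1 − x×(3220 − 2720) = K_2, so x = (K_1 − K_2)/(3220 − 2720) = 11548/500 = 23.1 km.

23.1 km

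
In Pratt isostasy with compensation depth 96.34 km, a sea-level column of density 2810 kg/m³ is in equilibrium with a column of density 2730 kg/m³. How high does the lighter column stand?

ρ_ref D = ρ (D + h) → h = D (ρ_ref − ρ)/ρ.
h = 96.34 km × (2810 − 2730)/2730 = 2.82 km.

2.82 km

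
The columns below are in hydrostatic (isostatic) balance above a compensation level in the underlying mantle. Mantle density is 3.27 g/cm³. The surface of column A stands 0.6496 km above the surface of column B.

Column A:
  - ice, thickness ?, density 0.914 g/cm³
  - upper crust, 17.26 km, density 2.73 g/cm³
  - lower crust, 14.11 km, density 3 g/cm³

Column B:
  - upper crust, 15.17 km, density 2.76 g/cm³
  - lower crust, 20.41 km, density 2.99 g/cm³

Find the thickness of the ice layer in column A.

1.04 km

Take the compensation level at the base of the deeper column (depth z_c below the surface of column A) and equate Σ ρ_i t_i down to z_c; mantle fills any gap and the z_c terms cancel.
Column A: x×0.914 + 17.26×2.73 + 14.11×3 + (z_c − 31.37 − x)×3.27
Column B: 0.6496×0 + 15.17×2.76 + 20.41×2.99 + (z_c − 0.6496 − 35.58)×3.27
The z_c×3.27 term appears on both sides and cancels. Collect the known terms of each column as K = Σ(ρt)_known − 3.27 × (depth of known layers): K_A = 89.4498 − 3.27×31.37 = −13.1301; K_B = 102.8951 − 3.27×(0.6496 + 35.58) = −15.575692.
Balance: K_A − x×(3.27 − 0.914) = K_B, so x = (K_A − K_B)/(3.27 − 0.914) = 2.44559/2.356 = 1.04 km.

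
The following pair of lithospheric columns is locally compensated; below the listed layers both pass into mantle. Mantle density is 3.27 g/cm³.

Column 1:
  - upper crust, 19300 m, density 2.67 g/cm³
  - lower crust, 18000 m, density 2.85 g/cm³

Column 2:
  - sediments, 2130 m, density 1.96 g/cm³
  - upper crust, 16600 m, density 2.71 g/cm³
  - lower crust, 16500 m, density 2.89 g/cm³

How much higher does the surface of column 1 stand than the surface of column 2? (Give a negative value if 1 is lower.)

For any compensation level in the mantle, the mantle terms cancel and isostasy reduces to e = (Σt_1 − Σt_2) − (Σ(ρt)_1 − Σ(ρt)_2) / ρ_m.
Σt_1 = 37300 m; Σt_2 = 35230 m; Σ(ρt)_1 = 102831; Σ(ρt)_2 = 96845.8 (in m·g/cm³).
e = (37300 − 35230) − (102831 − 96845.8) / 3.27 = 240 m.

240 m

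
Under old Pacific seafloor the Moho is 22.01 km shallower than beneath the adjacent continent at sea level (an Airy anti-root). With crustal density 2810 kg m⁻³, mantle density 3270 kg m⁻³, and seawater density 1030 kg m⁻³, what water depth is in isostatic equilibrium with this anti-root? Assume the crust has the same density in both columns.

5.69 km

Replacing a thickness d of crust by seawater at the top must be balanced by replacing crust with mantle at the base: d (ρ_c − ρ_w) = a (ρ_m − ρ_c).
d = a (ρ_m − ρ_c)/(ρ_c − ρ_w) = 22.01 km × 460/1780 = 5.69 km.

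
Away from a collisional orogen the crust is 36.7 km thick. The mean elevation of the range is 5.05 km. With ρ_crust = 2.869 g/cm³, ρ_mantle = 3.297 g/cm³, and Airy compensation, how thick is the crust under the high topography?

75.6 km

Root depth r = h ρ_c / (ρ_m − ρ_c) = 5.05 km × 2.869 / 0.428 = 33.85 km.
Total thickness = T + h + r = 36.7 km + 5.05 km + 33.85 km = 75.6 km.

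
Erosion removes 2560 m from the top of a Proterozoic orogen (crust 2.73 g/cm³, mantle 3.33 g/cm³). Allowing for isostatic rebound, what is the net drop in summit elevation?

461 m

Rebound u = e ρ_c/ρ_m = 2560 m × 2.73/3.33 = 2099 m.
Net surface drop = e − u = 2560 m − 2099 m = e (ρ_m − ρ_c)/ρ_m = 461 m.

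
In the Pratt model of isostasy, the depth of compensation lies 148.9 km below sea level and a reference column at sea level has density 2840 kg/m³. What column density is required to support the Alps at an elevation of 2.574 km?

Pratt balance: ρ_ref D = ρ (D + h).
ρ = ρ_ref D/(D + h) = 2840 × 148.9 km/(148.9 km + 2.574 km) = 2790 kg/m³.

2790 kg/m³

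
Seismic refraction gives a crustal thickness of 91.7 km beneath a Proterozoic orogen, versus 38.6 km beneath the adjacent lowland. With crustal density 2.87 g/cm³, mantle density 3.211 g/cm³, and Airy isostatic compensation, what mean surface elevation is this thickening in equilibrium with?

5.64 km

Excess crust Δ = 91.7 km − 38.6 km = 53.1 km, split between elevation h and root r with h + r = Δ.
Airy balance ρ_c h = (ρ_m − ρ_c) r gives r = h ρ_c/(ρ_m − ρ_c), so h (1 + ρ_c/(ρ_m − ρ_c)) = Δ, i.e. h = Δ (ρ_m − ρ_c)/ρ_m.
h = 53.1 km × 0.341/3.211 = 5.64 km.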